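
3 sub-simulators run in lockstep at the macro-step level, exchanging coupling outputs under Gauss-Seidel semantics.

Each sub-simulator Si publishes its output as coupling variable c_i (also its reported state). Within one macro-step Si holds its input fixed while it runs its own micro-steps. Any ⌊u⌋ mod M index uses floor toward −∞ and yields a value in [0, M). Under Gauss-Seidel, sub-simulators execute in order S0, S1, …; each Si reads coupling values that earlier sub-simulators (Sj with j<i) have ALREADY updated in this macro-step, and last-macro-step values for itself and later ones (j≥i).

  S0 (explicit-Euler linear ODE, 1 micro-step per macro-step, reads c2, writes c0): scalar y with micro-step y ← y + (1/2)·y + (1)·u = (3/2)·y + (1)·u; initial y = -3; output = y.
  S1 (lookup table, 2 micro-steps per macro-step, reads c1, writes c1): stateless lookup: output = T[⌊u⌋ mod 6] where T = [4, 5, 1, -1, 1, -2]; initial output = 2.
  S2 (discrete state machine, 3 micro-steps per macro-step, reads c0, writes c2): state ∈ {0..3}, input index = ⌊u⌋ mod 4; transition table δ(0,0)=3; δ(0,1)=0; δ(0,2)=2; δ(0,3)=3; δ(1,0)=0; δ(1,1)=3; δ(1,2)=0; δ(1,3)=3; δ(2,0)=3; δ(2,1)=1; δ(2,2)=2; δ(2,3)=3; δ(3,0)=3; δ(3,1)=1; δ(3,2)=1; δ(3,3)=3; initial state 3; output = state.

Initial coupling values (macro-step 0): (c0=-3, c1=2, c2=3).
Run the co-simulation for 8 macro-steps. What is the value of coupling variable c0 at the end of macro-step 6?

macro 1: S0 reads c2=3 → after 1×micro: -3/2; S1 reads c1=2 → after 2×micro: 1; S2 reads c0=-3/2 → after 3×micro: 2 ⇒ (c0=-3/2, c1=1, c2=2)
macro 2: S0 reads c2=2 → after 1×micro: -1/4; S1 reads c1=1 → after 2×micro: 5; S2 reads c0=-1/4 → after 3×micro: 3 ⇒ (c0=-1/4, c1=5, c2=3)
macro 3: S0 reads c2=3 → after 1×micro: 21/8; S1 reads c1=5 → after 2×micro: -2; S2 reads c0=21/8 → after 3×micro: 2 ⇒ (c0=21/8, c1=-2, c2=2)
macro 4: S0 reads c2=2 → after 1×micro: 95/16; S1 reads c1=-2 → after 2×micro: 1; S2 reads c0=95/16 → after 3×micro: 1 ⇒ (c0=95/16, c1=1, c2=1)
macro 5: S0 reads c2=1 → after 1×micro: 317/32; S1 reads c1=1 → after 2×micro: 5; S2 reads c0=317/32 → after 3×micro: 3 ⇒ (c0=317/32, c1=5, c2=3)
macro 6: S0 reads c2=3 → after 1×micro: 1143/64; S1 reads c1=5 → after 2×micro: -2; S2 reads c0=1143/64 → after 3×micro: 1 ⇒ (c0=1143/64, c1=-2, c2=1)
macro 7: S0 reads c2=1 → after 1×micro: 3557/128; S1 reads c1=-2 → after 2×micro: 1; S2 reads c0=3557/128 → after 3×micro: 3 ⇒ (c0=3557/128, c1=1, c2=3)
macro 8: S0 reads c2=3 → after 1×micro: 11439/256; S1 reads c1=1 → after 2×micro: 5; S2 reads c0=11439/256 → after 3×micro: 3 ⇒ (c0=11439/256, c1=5, c2=3)

c0 at macro-step 6 = 1143/64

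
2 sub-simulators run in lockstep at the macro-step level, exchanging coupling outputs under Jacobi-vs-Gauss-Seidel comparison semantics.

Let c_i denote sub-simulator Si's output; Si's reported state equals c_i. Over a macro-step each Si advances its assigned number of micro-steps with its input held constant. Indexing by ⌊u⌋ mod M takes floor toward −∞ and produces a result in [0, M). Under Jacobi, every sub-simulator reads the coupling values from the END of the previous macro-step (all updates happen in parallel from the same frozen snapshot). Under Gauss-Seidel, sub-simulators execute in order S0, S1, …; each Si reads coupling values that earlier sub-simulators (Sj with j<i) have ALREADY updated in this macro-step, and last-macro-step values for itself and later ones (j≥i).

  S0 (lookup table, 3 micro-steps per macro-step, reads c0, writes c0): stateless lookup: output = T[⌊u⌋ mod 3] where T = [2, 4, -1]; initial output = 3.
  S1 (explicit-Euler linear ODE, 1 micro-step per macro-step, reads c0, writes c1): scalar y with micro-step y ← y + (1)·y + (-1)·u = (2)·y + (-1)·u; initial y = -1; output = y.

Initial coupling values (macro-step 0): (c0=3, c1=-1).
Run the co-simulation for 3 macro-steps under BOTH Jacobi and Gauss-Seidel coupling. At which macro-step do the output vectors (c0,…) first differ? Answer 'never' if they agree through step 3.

first divergence at macro-step: 1

[Jacobi] macro 1: S0 reads c0=3 → after 3×micro: 2; S1 reads c0=3 → after 1×micro: -5 ⇒ (c0=2, c1=-5)
[Jacobi] macro 2: S0 reads c0=2 → after 3×micro: -1; S1 reads c0=2 → after 1×micro: -12 ⇒ (c0=-1, c1=-12)
[Jacobi] macro 3: S0 reads c0=-1 → after 3×micro: -1; S1 reads c0=-1 → after 1×micro: -23 ⇒ (c0=-1, c1=-23)
[Gauss-Seidel] macro 1: S0 reads c0=3 → after 3×micro: 2; S1 reads c0=2 → after 1×micro: -4 ⇒ (c0=2, c1=-4)
[Gauss-Seidel] macro 2: S0 reads c0=2 → after 3×micro: -1; S1 reads c0=-1 → after 1×micro: -7 ⇒ (c0=-1, c1=-7)
[Gauss-Seidel] macro 3: S0 reads c0=-1 → after 3×micro: -1; S1 reads c0=-1 → after 1×micro: -13 ⇒ (c0=-1, c1=-13)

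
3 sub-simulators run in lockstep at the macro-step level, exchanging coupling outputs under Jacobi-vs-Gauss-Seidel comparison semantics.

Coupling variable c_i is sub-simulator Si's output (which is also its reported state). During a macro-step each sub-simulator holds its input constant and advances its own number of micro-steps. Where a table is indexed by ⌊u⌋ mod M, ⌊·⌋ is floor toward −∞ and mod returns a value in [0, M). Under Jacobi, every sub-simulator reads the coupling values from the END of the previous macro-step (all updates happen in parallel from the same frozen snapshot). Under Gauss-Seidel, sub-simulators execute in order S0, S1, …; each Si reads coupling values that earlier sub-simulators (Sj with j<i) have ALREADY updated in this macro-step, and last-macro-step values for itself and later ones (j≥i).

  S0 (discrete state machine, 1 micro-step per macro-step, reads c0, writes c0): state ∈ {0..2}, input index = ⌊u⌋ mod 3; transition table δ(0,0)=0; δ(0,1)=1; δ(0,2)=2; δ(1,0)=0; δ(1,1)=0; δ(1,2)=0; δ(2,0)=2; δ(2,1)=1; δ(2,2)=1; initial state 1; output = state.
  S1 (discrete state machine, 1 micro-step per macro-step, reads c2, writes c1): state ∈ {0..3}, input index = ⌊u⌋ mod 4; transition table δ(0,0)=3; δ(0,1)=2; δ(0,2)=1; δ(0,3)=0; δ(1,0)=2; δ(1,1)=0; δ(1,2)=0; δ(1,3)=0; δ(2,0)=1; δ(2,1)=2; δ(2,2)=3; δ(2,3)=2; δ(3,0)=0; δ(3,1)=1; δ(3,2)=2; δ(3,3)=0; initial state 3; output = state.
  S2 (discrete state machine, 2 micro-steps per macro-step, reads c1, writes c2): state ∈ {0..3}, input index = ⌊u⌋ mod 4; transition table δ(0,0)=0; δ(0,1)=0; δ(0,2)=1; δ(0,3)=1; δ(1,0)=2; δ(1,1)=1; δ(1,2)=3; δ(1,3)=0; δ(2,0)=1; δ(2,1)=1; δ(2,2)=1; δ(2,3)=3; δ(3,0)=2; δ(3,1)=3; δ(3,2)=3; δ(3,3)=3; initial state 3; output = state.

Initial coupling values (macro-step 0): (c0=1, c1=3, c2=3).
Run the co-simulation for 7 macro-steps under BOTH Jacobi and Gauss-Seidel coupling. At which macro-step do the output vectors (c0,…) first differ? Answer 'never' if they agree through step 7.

[Jacobi] macro 1: S0 reads c0=1 → after 1×micro: 0; S1 reads c2=3 → after 1×micro: 0; S2 reads c1=3 → after 2×micro: 3 ⇒ (c0=0, c1=0, c2=3)
[Jacobi] macro 2: S0 reads c0=0 → after 1×micro: 0; S1 reads c2=3 → after 1×micro: 0; S2 reads c1=0 → after 2×micro: 1 ⇒ (c0=0, c1=0, c2=1)
[Jacobi] macro 3: S0 reads c0=0 → after 1×micro: 0; S1 reads c2=1 → after 1×micro: 2; S2 reads c1=0 → after 2×micro: 1 ⇒ (c0=0, c1=2, c2=1)
[Jacobi] macro 4: S0 reads c0=0 → after 1×micro: 0; S1 reads c2=1 → after 1×micro: 2; S2 reads c1=2 → after 2×micro: 3 ⇒ (c0=0, c1=2, c2=3)
[Jacobi] macro 5: S0 reads c0=0 → after 1×micro: 0; S1 reads c2=3 → after 1×micro: 2; S2 reads c1=2 → after 2×micro: 3 ⇒ (c0=0, c1=2, c2=3)
[Jacobi] macro 6: S0 reads c0=0 → after 1×micro: 0; S1 reads c2=3 → after 1×micro: 2; S2 reads c1=2 → after 2×micro: 3 ⇒ (c0=0, c1=2, c2=3)
[Jacobi] macro 7: S0 reads c0=0 → after 1×micro: 0; S1 reads c2=3 → after 1×micro: 2; S2 reads c1=2 → after 2×micro: 3 ⇒ (c0=0, c1=2, c2=3)
[Gauss-Seidel] macro 1: S0 reads c0=1 → after 1×micro: 0; S1 reads c2=3 → after 1×micro: 0; S2 reads c1=0 → after 2×micro: 1 ⇒ (c0=0, c1=0, c2=1)
[Gauss-Seidel] macro 2: S0 reads c0=0 → after 1×micro: 0; S1 reads c2=1 → after 1×micro: 2; S2 reads c1=2 → after 2×micro: 3 ⇒ (c0=0, c1=2, c2=3)
[Gauss-Seidel] macro 3: S0 reads c0=0 → after 1×micro: 0; S1 reads c2=3 → after 1×micro: 2; S2 reads c1=2 → after 2×micro: 3 ⇒ (c0=0, c1=2, c2=3)
[Gauss-Seidel] macro 4: S0 reads c0=0 → after 1×micro: 0; S1 reads c2=3 → after 1×micro: 2; S2 reads c1=2 → after 2×micro: 3 ⇒ (c0=0, c1=2, c2=3)
[Gauss-Seidel] macro 5: S0 reads c0=0 → after 1×micro: 0; S1 reads c2=3 → after 1×micro: 2; S2 reads c1=2 → after 2×micro: 3 ⇒ (c0=0, c1=2, c2=3)
[Gauss-Seidel] macro 6: S0 reads c0=0 → after 1×micro: 0; S1 reads c2=3 → after 1×micro: 2; S2 reads c1=2 → after 2×micro: 3 ⇒ (c0=0, c1=2, c2=3)
[Gauss-Seidel] macro 7: S0 reads c0=0 → after 1×micro: 0; S1 reads c2=3 → after 1×micro: 2; S2 reads c1=2 → after 2×micro: 3 ⇒ (c0=0, c1=2, c2=3)

first divergence at macro-step: 1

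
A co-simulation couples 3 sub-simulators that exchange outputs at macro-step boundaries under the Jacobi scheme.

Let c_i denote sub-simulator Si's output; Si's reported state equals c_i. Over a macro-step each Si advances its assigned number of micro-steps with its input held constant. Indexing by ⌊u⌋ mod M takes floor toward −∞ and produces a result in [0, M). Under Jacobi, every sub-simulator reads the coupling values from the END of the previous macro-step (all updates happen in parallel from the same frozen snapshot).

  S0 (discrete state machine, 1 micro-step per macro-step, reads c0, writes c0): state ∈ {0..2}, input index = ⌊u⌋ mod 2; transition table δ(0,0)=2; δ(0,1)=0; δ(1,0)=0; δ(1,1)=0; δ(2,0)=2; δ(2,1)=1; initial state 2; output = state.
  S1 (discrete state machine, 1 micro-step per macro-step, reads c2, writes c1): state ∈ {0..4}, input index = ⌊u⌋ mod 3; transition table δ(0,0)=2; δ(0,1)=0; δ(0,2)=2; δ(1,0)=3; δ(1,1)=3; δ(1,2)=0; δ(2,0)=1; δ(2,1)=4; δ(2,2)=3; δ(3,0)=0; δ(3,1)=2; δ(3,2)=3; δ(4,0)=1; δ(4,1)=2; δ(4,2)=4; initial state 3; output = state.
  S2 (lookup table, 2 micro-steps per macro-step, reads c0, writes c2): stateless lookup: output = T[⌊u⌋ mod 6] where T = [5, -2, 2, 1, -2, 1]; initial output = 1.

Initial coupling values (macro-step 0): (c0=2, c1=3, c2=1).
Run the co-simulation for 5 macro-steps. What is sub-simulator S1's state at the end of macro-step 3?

S1 state at macro-step 3 = 3

macro 1: S0 reads c0=2 → after 1×micro: 2; S1 reads c2=1 → after 1×micro: 2; S2 reads c0=2 → after 2×micro: 2 ⇒ (c0=2, c1=2, c2=2)
macro 2: S0 reads c0=2 → after 1×micro: 2; S1 reads c2=2 → after 1×micro: 3; S2 reads c0=2 → after 2×micro: 2 ⇒ (c0=2, c1=3, c2=2)
macro 3: S0 reads c0=2 → after 1×micro: 2; S1 reads c2=2 → after 1×micro: 3; S2 reads c0=2 → after 2×micro: 2 ⇒ (c0=2, c1=3, c2=2)
macro 4: S0 reads c0=2 → after 1×micro: 2; S1 reads c2=2 → after 1×micro: 3; S2 reads c0=2 → after 2×micro: 2 ⇒ (c0=2, c1=3, c2=2)
macro 5: S0 reads c0=2 → after 1×micro: 2; S1 reads c2=2 → after 1×micro: 3; S2 reads c0=2 → after 2×micro: 2 ⇒ (c0=2, c1=3, c2=2)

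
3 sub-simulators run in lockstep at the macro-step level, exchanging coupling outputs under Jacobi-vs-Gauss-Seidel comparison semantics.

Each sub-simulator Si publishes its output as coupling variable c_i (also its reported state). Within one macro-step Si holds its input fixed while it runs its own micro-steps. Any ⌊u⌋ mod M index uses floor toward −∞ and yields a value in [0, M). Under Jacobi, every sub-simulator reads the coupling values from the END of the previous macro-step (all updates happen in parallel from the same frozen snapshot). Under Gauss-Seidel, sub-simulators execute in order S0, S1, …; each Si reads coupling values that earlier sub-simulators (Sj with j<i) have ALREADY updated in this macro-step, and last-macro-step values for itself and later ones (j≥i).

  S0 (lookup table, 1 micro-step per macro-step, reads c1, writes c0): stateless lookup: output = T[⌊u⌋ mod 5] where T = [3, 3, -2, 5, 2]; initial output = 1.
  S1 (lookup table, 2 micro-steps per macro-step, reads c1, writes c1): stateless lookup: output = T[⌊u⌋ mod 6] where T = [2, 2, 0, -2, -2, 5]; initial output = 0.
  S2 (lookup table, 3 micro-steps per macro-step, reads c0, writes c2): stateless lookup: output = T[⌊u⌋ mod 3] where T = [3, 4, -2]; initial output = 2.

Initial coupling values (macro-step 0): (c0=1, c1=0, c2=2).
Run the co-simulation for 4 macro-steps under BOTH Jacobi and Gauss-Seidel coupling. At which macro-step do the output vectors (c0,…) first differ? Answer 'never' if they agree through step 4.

first divergence at macro-step: 1

[Jacobi] macro 1: S0 reads c1=0 → after 1×micro: 3; S1 reads c1=0 → after 2×micro: 2; S2 reads c0=1 → after 3×micro: 4 ⇒ (c0=3, c1=2, c2=4)
[Jacobi] macro 2: S0 reads c1=2 → after 1×micro: -2; S1 reads c1=2 → after 2×micro: 0; S2 reads c0=3 → after 3×micro: 3 ⇒ (c0=-2, c1=0, c2=3)
[Jacobi] macro 3: S0 reads c1=0 → after 1×micro: 3; S1 reads c1=0 → after 2×micro: 2; S2 reads c0=-2 → after 3×micro: 4 ⇒ (c0=3, c1=2, c2=4)
[Jacobi] macro 4: S0 reads c1=2 → after 1×micro: -2; S1 reads c1=2 → after 2×micro: 0; S2 reads c0=3 → after 3×micro: 3 ⇒ (c0=-2, c1=0, c2=3)
[Gauss-Seidel] macro 1: S0 reads c1=0 → after 1×micro: 3; S1 reads c1=0 → after 2×micro: 2; S2 reads c0=3 → after 3×micro: 3 ⇒ (c0=3, c1=2, c2=3)
[Gauss-Seidel] macro 2: S0 reads c1=2 → after 1×micro: -2; S1 reads c1=2 → after 2×micro: 0; S2 reads c0=-2 → after 3×micro: 4 ⇒ (c0=-2, c1=0, c2=4)
[Gauss-Seidel] macro 3: S0 reads c1=0 → after 1×micro: 3; S1 reads c1=0 → after 2×micro: 2; S2 reads c0=3 → after 3×micro: 3 ⇒ (c0=3, c1=2, c2=3)
[Gauss-Seidel] macro 4: S0 reads c1=2 → after 1×micro: -2; S1 reads c1=2 → after 2×micro: 0; S2 reads c0=-2 → after 3×micro: 4 ⇒ (c0=-2, c1=0, c2=4)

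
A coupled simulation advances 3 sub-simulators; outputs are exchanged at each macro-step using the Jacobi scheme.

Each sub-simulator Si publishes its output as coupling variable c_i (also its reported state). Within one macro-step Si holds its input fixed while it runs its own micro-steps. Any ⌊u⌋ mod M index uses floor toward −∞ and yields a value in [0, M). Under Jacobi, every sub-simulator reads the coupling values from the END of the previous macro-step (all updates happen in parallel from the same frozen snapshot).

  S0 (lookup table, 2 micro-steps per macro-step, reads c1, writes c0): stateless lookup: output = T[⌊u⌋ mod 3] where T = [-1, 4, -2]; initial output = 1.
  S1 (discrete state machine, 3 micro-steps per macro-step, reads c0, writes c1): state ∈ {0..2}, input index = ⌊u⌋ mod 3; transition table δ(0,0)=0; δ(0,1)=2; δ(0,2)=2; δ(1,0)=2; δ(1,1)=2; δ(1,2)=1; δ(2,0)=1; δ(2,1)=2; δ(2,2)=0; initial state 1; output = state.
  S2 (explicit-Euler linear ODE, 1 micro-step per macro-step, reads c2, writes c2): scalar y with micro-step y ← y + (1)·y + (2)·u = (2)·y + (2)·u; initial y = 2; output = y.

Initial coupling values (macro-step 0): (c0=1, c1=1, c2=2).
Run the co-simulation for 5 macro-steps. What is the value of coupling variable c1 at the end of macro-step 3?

macro 1: S0 reads c1=1 → after 2×micro: 4; S1 reads c0=1 → after 3×micro: 2; S2 reads c2=2 → after 1×micro: 8 ⇒ (c0=4, c1=2, c2=8)
macro 2: S0 reads c1=2 → after 2×micro: -2; S1 reads c0=4 → after 3×micro: 2; S2 reads c2=8 → after 1×micro: 32 ⇒ (c0=-2, c1=2, c2=32)
macro 3: S0 reads c1=2 → after 2×micro: -2; S1 reads c0=-2 → after 3×micro: 2; S2 reads c2=32 → after 1×micro: 128 ⇒ (c0=-2, c1=2, c2=128)
macro 4: S0 reads c1=2 → after 2×micro: -2; S1 reads c0=-2 → after 3×micro: 2; S2 reads c2=128 → after 1×micro: 512 ⇒ (c0=-2, c1=2, c2=512)
macro 5: S0 reads c1=2 → after 2×micro: -2; S1 reads c0=-2 → after 3×micro: 2; S2 reads c2=512 → after 1×micro: 2048 ⇒ (c0=-2, c1=2, c2=2048)

c1 at macro-step 3 = 2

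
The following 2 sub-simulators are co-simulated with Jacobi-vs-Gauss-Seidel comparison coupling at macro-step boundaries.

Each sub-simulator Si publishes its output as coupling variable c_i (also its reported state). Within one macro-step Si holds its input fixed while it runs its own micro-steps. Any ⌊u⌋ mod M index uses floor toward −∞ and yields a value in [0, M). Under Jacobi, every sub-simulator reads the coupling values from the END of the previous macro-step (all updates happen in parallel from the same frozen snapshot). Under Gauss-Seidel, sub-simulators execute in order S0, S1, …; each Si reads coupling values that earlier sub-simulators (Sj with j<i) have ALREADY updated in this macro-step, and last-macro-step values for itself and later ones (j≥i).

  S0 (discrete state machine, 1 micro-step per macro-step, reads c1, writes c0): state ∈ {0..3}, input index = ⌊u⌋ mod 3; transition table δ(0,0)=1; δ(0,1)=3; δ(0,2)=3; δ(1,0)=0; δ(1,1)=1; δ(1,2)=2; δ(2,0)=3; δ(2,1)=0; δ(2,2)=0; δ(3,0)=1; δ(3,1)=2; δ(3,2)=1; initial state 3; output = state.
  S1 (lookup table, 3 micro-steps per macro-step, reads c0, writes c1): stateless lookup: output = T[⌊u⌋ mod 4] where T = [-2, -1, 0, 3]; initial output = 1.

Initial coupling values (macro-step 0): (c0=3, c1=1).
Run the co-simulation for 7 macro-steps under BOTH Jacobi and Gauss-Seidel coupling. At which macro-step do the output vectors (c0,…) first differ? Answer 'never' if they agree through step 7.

first divergence at macro-step: 1

[Jacobi] macro 1: S0 reads c1=1 → after 1×micro: 2; S1 reads c0=3 → after 3×micro: 3 ⇒ (c0=2, c1=3)
[Jacobi] macro 2: S0 reads c1=3 → after 1×micro: 3; S1 reads c0=2 → after 3×micro: 0 ⇒ (c0=3, c1=0)
[Jacobi] macro 3: S0 reads c1=0 → after 1×micro: 1; S1 reads c0=3 → after 3×micro: 3 ⇒ (c0=1, c1=3)
[Jacobi] macro 4: S0 reads c1=3 → after 1×micro: 0; S1 reads c0=1 → after 3×micro: -1 ⇒ (c0=0, c1=-1)
[Jacobi] macro 5: S0 reads c1=-1 → after 1×micro: 3; S1 reads c0=0 → after 3×micro: -2 ⇒ (c0=3, c1=-2)
[Jacobi] macro 6: S0 reads c1=-2 → after 1×micro: 2; S1 reads c0=3 → after 3×micro: 3 ⇒ (c0=2, c1=3)
[Jacobi] macro 7: S0 reads c1=3 → after 1×micro: 3; S1 reads c0=2 → after 3×micro: 0 ⇒ (c0=3, c1=0)
[Gauss-Seidel] macro 1: S0 reads c1=1 → after 1×micro: 2; S1 reads c0=2 → after 3×micro: 0 ⇒ (c0=2, c1=0)
[Gauss-Seidel] macro 2: S0 reads c1=0 → after 1×micro: 3; S1 reads c0=3 → after 3×micro: 3 ⇒ (c0=3, c1=3)
[Gauss-Seidel] macro 3: S0 reads c1=3 → after 1×micro: 1; S1 reads c0=1 → after 3×micro: -1 ⇒ (c0=1, c1=-1)
[Gauss-Seidel] macro 4: S0 reads c1=-1 → after 1×micro: 2; S1 reads c0=2 → after 3×micro: 0 ⇒ (c0=2, c1=0)
[Gauss-Seidel] macro 5: S0 reads c1=0 → after 1×micro: 3; S1 reads c0=3 → after 3×micro: 3 ⇒ (c0=3, c1=3)
[Gauss-Seidel] macro 6: S0 reads c1=3 → after 1×micro: 1; S1 reads c0=1 → after 3×micro: -1 ⇒ (c0=1, c1=-1)
[Gauss-Seidel] macro 7: S0 reads c1=-1 → after 1×micro: 2; S1 reads c0=2 → after 3×micro: 0 ⇒ (c0=2, c1=0)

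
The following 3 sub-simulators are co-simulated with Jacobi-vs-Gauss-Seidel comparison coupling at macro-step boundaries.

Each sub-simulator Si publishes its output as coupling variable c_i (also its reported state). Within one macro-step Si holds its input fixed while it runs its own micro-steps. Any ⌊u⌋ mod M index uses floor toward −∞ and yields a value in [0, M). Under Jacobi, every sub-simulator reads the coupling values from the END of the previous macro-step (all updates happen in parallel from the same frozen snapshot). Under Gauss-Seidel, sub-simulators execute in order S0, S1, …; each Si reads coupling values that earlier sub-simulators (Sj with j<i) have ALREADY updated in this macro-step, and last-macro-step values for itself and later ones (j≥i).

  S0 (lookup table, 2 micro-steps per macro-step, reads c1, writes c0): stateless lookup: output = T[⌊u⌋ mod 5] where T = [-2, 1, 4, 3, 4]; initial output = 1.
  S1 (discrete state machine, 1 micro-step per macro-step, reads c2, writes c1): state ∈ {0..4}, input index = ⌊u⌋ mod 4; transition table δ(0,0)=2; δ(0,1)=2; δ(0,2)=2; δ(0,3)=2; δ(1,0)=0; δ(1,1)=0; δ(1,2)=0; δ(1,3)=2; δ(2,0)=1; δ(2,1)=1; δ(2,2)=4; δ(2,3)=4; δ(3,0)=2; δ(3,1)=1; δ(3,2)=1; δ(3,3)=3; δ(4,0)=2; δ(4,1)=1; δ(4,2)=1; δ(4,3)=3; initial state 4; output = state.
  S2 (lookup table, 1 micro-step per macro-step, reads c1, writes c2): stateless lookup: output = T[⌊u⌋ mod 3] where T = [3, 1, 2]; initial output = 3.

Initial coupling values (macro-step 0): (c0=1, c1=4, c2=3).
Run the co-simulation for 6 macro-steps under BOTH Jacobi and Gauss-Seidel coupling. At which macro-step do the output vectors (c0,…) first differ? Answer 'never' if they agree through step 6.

[Jacobi] macro 1: S0 reads c1=4 → after 2×micro: 4; S1 reads c2=3 → after 1×micro: 3; S2 reads c1=4 → after 1×micro: 1 ⇒ (c0=4, c1=3, c2=1)
[Jacobi] macro 2: S0 reads c1=3 → after 2×micro: 3; S1 reads c2=1 → after 1×micro: 1; S2 reads c1=3 → after 1×micro: 3 ⇒ (c0=3, c1=1, c2=3)
[Jacobi] macro 3: S0 reads c1=1 → after 2×micro: 1; S1 reads c2=3 → after 1×micro: 2; S2 reads c1=1 → after 1×micro: 1 ⇒ (c0=1, c1=2, c2=1)
[Jacobi] macro 4: S0 reads c1=2 → after 2×micro: 4; S1 reads c2=1 → after 1×micro: 1; S2 reads c1=2 → after 1×micro: 2 ⇒ (c0=4, c1=1, c2=2)
[Jacobi] macro 5: S0 reads c1=1 → after 2×micro: 1; S1 reads c2=2 → after 1×micro: 0; S2 reads c1=1 → after 1×micro: 1 ⇒ (c0=1, c1=0, c2=1)
[Jacobi] macro 6: S0 reads c1=0 → after 2×micro: -2; S1 reads c2=1 → after 1×micro: 2; S2 reads c1=0 → after 1×micro: 3 ⇒ (c0=-2, c1=2, c2=3)
[Gauss-Seidel] macro 1: S0 reads c1=4 → after 2×micro: 4; S1 reads c2=3 → after 1×micro: 3; S2 reads c1=3 → after 1×micro: 3 ⇒ (c0=4, c1=3, c2=3)
[Gauss-Seidel] macro 2: S0 reads c1=3 → after 2×micro: 3; S1 reads c2=3 → after 1×micro: 3; S2 reads c1=3 → after 1×micro: 3 ⇒ (c0=3, c1=3, c2=3)
[Gauss-Seidel] macro 3: S0 reads c1=3 → after 2×micro: 3; S1 reads c2=3 → after 1×micro: 3; S2 reads c1=3 → after 1×micro: 3 ⇒ (c0=3, c1=3, c2=3)
[Gauss-Seidel] macro 4: S0 reads c1=3 → after 2×micro: 3; S1 reads c2=3 → after 1×micro: 3; S2 reads c1=3 → after 1×micro: 3 ⇒ (c0=3, c1=3, c2=3)
[Gauss-Seidel] macro 5: S0 reads c1=3 → after 2×micro: 3; S1 reads c2=3 → after 1×micro: 3; S2 reads c1=3 → after 1×micro: 3 ⇒ (c0=3, c1=3, c2=3)
[Gauss-Seidel] macro 6: S0 reads c1=3 → after 2×micro: 3; S1 reads c2=3 → after 1×micro: 3; S2 reads c1=3 → after 1×micro: 3 ⇒ (c0=3, c1=3, c2=3)

first divergence at macro-step: 1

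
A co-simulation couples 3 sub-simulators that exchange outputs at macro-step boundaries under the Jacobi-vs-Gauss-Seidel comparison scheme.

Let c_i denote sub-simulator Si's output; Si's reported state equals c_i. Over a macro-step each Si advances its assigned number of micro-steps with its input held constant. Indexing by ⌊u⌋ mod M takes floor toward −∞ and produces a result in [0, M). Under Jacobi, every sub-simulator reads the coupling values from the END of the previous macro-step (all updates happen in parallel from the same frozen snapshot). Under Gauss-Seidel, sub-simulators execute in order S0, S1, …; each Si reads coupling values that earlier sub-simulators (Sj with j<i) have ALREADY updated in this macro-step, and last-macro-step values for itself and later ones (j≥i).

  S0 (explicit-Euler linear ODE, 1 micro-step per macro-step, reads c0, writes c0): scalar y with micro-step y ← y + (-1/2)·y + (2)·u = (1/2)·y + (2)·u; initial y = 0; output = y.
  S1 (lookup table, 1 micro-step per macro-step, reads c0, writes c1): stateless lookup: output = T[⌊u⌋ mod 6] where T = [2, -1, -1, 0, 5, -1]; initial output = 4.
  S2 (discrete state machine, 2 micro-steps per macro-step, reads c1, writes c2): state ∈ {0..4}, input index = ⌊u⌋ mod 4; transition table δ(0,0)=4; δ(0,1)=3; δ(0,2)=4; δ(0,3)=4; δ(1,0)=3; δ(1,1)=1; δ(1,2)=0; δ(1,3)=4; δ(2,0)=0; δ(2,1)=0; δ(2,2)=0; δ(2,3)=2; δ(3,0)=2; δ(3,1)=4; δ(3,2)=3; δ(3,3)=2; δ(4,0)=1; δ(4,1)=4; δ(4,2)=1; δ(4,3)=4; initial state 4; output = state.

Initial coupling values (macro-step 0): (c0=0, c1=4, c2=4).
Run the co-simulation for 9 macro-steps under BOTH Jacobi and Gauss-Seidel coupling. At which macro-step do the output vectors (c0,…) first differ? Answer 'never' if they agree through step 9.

first divergence at macro-step: 1

[Jacobi] macro 1: S0 reads c0=0 → after 1×micro: 0; S1 reads c0=0 → after 1×micro: 2; S2 reads c1=4 → after 2×micro: 3 ⇒ (c0=0, c1=2, c2=3)
[Jacobi] macro 2: S0 reads c0=0 → after 1×micro: 0; S1 reads c0=0 → after 1×micro: 2; S2 reads c1=2 → after 2×micro: 3 ⇒ (c0=0, c1=2, c2=3)
[Jacobi] macro 3: S0 reads c0=0 → after 1×micro: 0; S1 reads c0=0 → after 1×micro: 2; S2 reads c1=2 → after 2×micro: 3 ⇒ (c0=0, c1=2, c2=3)
[Jacobi] macro 4: S0 reads c0=0 → after 1×micro: 0; S1 reads c0=0 → after 1×micro: 2; S2 reads c1=2 → after 2×micro: 3 ⇒ (c0=0, c1=2, c2=3)
[Jacobi] macro 5: S0 reads c0=0 → after 1×micro: 0; S1 reads c0=0 → after 1×micro: 2; S2 reads c1=2 → after 2×micro: 3 ⇒ (c0=0, c1=2, c2=3)
[Jacobi] macro 6: S0 reads c0=0 → after 1×micro: 0; S1 reads c0=0 → after 1×micro: 2; S2 reads c1=2 → after 2×micro: 3 ⇒ (c0=0, c1=2, c2=3)
[Jacobi] macro 7: S0 reads c0=0 → after 1×micro: 0; S1 reads c0=0 → after 1×micro: 2; S2 reads c1=2 → after 2×micro: 3 ⇒ (c0=0, c1=2, c2=3)
[Jacobi] macro 8: S0 reads c0=0 → after 1×micro: 0; S1 reads c0=0 → after 1×micro: 2; S2 reads c1=2 → after 2×micro: 3 ⇒ (c0=0, c1=2, c2=3)
[Jacobi] macro 9: S0 reads c0=0 → after 1×micro: 0; S1 reads c0=0 → after 1×micro: 2; S2 reads c1=2 → after 2×micro: 3 ⇒ (c0=0, c1=2, c2=3)
[Gauss-Seidel] macro 1: S0 reads c0=0 → after 1×micro: 0; S1 reads c0=0 → after 1×micro: 2; S2 reads c1=2 → after 2×micro: 0 ⇒ (c0=0, c1=2, c2=0)
[Gauss-Seidel] macro 2: S0 reads c0=0 → after 1×micro: 0; S1 reads c0=0 → after 1×micro: 2; S2 reads c1=2 → after 2×micro: 1 ⇒ (c0=0, c1=2, c2=1)
[Gauss-Seidel] macro 3: S0 reads c0=0 → after 1×micro: 0; S1 reads c0=0 → after 1×micro: 2; S2 reads c1=2 → after 2×micro: 4 ⇒ (c0=0, c1=2, c2=4)
[Gauss-Seidel] macro 4: S0 reads c0=0 → after 1×micro: 0; S1 reads c0=0 → after 1×micro: 2; S2 reads c1=2 → after 2×micro: 0 ⇒ (c0=0, c1=2, c2=0)
[Gauss-Seidel] macro 5: S0 reads c0=0 → after 1×micro: 0; S1 reads c0=0 → after 1×micro: 2; S2 reads c1=2 → after 2×micro: 1 ⇒ (c0=0, c1=2, c2=1)
[Gauss-Seidel] macro 6: S0 reads c0=0 → after 1×micro: 0; S1 reads c0=0 → after 1×micro: 2; S2 reads c1=2 → after 2×micro: 4 ⇒ (c0=0, c1=2, c2=4)
[Gauss-Seidel] macro 7: S0 reads c0=0 → after 1×micro: 0; S1 reads c0=0 → after 1×micro: 2; S2 reads c1=2 → after 2×micro: 0 ⇒ (c0=0, c1=2, c2=0)
[Gauss-Seidel] macro 8: S0 reads c0=0 → after 1×micro: 0; S1 reads c0=0 → after 1×micro: 2; S2 reads c1=2 → after 2×micro: 1 ⇒ (c0=0, c1=2, c2=1)
[Gauss-Seidel] macro 9: S0 reads c0=0 → after 1×micro: 0; S1 reads c0=0 → after 1×micro: 2; S2 reads c1=2 → after 2×micro: 4 ⇒ (c0=0, c1=2, c2=4)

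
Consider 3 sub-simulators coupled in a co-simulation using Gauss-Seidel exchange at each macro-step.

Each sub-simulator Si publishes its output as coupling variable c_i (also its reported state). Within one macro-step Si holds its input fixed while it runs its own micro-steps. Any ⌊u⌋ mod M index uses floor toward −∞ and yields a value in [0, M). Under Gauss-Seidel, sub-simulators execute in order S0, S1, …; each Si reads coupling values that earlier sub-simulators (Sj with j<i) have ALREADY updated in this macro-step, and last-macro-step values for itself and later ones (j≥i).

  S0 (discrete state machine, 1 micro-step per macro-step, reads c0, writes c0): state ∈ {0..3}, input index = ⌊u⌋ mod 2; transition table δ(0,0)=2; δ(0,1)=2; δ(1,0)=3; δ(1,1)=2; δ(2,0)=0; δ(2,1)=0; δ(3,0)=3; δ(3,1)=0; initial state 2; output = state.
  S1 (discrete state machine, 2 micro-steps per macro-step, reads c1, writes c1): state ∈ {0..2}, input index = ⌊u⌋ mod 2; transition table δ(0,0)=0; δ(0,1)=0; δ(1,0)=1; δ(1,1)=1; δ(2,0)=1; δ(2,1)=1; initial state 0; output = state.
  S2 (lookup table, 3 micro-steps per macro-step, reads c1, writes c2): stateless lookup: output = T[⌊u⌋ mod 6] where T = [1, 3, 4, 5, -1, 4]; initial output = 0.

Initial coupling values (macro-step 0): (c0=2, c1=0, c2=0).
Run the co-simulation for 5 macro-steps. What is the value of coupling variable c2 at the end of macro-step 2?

c2 at macro-step 2 = 1

macro 1: S0 reads c0=2 → after 1×micro: 0; S1 reads c1=0 → after 2×micro: 0; S2 reads c1=0 → after 3×micro: 1 ⇒ (c0=0, c1=0, c2=1)
macro 2: S0 reads c0=0 → after 1×micro: 2; S1 reads c1=0 → after 2×micro: 0; S2 reads c1=0 → after 3×micro: 1 ⇒ (c0=2, c1=0, c2=1)
macro 3: S0 reads c0=2 → after 1×micro: 0; S1 reads c1=0 → after 2×micro: 0; S2 reads c1=0 → after 3×micro: 1 ⇒ (c0=0, c1=0, c2=1)
macro 4: S0 reads c0=0 → after 1×micro: 2; S1 reads c1=0 → after 2×micro: 0; S2 reads c1=0 → after 3×micro: 1 ⇒ (c0=2, c1=0, c2=1)
macro 5: S0 reads c0=2 → after 1×micro: 0; S1 reads c1=0 → after 2×micro: 0; S2 reads c1=0 → after 3×micro: 1 ⇒ (c0=0, c1=0, c2=1)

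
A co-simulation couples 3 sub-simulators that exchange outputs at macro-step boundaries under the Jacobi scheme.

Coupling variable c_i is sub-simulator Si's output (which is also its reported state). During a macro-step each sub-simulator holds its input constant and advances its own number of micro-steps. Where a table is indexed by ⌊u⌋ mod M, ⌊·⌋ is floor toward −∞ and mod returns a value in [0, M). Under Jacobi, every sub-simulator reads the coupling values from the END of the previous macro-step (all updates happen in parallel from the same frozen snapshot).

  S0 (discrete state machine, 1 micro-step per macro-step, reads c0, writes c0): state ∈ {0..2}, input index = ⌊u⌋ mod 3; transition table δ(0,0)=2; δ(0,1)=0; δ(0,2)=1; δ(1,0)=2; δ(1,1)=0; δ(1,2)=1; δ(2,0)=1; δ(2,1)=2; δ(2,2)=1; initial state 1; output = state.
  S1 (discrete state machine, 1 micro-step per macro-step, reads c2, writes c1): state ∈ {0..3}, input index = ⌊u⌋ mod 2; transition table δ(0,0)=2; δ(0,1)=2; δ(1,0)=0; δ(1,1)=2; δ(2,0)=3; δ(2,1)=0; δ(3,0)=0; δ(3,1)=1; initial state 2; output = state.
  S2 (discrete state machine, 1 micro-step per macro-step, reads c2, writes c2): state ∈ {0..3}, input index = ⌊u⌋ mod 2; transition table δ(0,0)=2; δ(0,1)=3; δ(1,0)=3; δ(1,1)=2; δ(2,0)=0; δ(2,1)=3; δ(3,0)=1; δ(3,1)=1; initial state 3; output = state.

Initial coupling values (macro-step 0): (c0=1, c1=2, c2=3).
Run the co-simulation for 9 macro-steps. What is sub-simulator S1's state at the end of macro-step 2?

S1 state at macro-step 2 = 2

macro 1: S0 reads c0=1 → after 1×micro: 0; S1 reads c2=3 → after 1×micro: 0; S2 reads c2=3 → after 1×micro: 1 ⇒ (c0=0, c1=0, c2=1)
macro 2: S0 reads c0=0 → after 1×micro: 2; S1 reads c2=1 → after 1×micro: 2; S2 reads c2=1 → after 1×micro: 2 ⇒ (c0=2, c1=2, c2=2)
macro 3: S0 reads c0=2 → after 1×micro: 1; S1 reads c2=2 → after 1×micro: 3; S2 reads c2=2 → after 1×micro: 0 ⇒ (c0=1, c1=3, c2=0)
macro 4: S0 reads c0=1 → after 1×micro: 0; S1 reads c2=0 → after 1×micro: 0; S2 reads c2=0 → after 1×micro: 2 ⇒ (c0=0, c1=0, c2=2)
macro 5: S0 reads c0=0 → after 1×micro: 2; S1 reads c2=2 → after 1×micro: 2; S2 reads c2=2 → after 1×micro: 0 ⇒ (c0=2, c1=2, c2=0)
macro 6: S0 reads c0=2 → after 1×micro: 1; S1 reads c2=0 → after 1×micro: 3; S2 reads c2=0 → after 1×micro: 2 ⇒ (c0=1, c1=3, c2=2)
macro 7: S0 reads c0=1 → after 1×micro: 0; S1 reads c2=2 → after 1×micro: 0; S2 reads c2=2 → after 1×micro: 0 ⇒ (c0=0, c1=0, c2=0)
macro 8: S0 reads c0=0 → after 1×micro: 2; S1 reads c2=0 → after 1×micro: 2; S2 reads c2=0 → after 1×micro: 2 ⇒ (c0=2, c1=2, c2=2)
macro 9: S0 reads c0=2 → after 1×micro: 1; S1 reads c2=2 → after 1×micro: 3; S2 reads c2=2 → after 1×micro: 0 ⇒ (c0=1, c1=3, c2=0)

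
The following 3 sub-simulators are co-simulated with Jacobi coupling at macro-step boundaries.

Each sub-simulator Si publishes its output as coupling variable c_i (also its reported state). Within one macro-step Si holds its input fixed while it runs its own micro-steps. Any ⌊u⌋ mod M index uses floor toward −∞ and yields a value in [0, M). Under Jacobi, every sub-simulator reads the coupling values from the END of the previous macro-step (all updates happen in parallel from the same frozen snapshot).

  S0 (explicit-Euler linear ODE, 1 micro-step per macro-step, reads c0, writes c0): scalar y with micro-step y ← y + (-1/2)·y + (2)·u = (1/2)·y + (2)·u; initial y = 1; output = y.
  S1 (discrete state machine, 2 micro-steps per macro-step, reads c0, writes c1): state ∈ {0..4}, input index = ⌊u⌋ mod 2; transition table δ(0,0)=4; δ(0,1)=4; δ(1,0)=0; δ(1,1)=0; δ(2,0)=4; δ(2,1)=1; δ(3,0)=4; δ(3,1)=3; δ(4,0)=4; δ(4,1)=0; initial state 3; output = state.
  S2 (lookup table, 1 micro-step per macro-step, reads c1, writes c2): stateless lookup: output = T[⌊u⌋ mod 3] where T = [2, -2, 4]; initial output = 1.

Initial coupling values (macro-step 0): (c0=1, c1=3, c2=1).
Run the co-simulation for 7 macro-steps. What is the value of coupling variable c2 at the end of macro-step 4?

c2 at macro-step 4 = -2

macro 1: S0 reads c0=1 → after 1×micro: 5/2; S1 reads c0=1 → after 2×micro: 3; S2 reads c1=3 → after 1×micro: 2 ⇒ (c0=5/2, c1=3, c2=2)
macro 2: S0 reads c0=5/2 → after 1×micro: 25/4; S1 reads c0=5/2 → after 2×micro: 4; S2 reads c1=3 → after 1×micro: 2 ⇒ (c0=25/4, c1=4, c2=2)
macro 3: S0 reads c0=25/4 → after 1×micro: 125/8; S1 reads c0=25/4 → after 2×micro: 4; S2 reads c1=4 → after 1×micro: -2 ⇒ (c0=125/8, c1=4, c2=-2)
macro 4: S0 reads c0=125/8 → after 1×micro: 625/16; S1 reads c0=125/8 → after 2×micro: 4; S2 reads c1=4 → after 1×micro: -2 ⇒ (c0=625/16, c1=4, c2=-2)
macro 5: S0 reads c0=625/16 → after 1×micro: 3125/32; S1 reads c0=625/16 → after 2×micro: 4; S2 reads c1=4 → after 1×micro: -2 ⇒ (c0=3125/32, c1=4, c2=-2)
macro 6: S0 reads c0=3125/32 → after 1×micro: 15625/64; S1 reads c0=3125/32 → after 2×micro: 4; S2 reads c1=4 → after 1×micro: -2 ⇒ (c0=15625/64, c1=4, c2=-2)
macro 7: S0 reads c0=15625/64 → after 1×micro: 78125/128; S1 reads c0=15625/64 → after 2×micro: 4; S2 reads c1=4 → after 1×micro: -2 ⇒ (c0=78125/128, c1=4, c2=-2)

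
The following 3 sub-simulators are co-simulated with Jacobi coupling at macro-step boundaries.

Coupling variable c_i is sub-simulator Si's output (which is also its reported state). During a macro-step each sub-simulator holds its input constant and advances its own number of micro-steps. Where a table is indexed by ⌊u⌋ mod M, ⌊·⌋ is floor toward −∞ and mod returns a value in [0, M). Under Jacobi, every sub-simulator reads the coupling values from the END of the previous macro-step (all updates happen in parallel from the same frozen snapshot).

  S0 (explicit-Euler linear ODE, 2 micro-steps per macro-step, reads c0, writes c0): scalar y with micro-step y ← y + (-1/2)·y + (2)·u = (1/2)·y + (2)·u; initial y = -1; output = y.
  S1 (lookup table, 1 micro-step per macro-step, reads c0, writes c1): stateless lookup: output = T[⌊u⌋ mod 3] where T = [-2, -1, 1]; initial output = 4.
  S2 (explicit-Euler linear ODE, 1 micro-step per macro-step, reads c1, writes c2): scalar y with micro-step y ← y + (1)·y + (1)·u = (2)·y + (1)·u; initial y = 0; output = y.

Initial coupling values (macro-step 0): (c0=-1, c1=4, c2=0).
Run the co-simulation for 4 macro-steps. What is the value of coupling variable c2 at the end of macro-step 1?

macro 1: S0 reads c0=-1 → after 2×micro: -13/4; S1 reads c0=-1 → after 1×micro: 1; S2 reads c1=4 → after 1×micro: 4 ⇒ (c0=-13/4, c1=1, c2=4)
macro 2: S0 reads c0=-13/4 → after 2×micro: -169/16; S1 reads c0=-13/4 → after 1×micro: 1; S2 reads c1=1 → after 1×micro: 9 ⇒ (c0=-169/16, c1=1, c2=9)
macro 3: S0 reads c0=-169/16 → after 2×micro: -2197/64; S1 reads c0=-169/16 → after 1×micro: -1; S2 reads c1=1 → after 1×micro: 19 ⇒ (c0=-2197/64, c1=-1, c2=19)
macro 4: S0 reads c0=-2197/64 → after 2×micro: -28561/256; S1 reads c0=-2197/64 → after 1×micro: -1; S2 reads c1=-1 → after 1×micro: 37 ⇒ (c0=-28561/256, c1=-1, c2=37)

c2 at macro-step 1 = 4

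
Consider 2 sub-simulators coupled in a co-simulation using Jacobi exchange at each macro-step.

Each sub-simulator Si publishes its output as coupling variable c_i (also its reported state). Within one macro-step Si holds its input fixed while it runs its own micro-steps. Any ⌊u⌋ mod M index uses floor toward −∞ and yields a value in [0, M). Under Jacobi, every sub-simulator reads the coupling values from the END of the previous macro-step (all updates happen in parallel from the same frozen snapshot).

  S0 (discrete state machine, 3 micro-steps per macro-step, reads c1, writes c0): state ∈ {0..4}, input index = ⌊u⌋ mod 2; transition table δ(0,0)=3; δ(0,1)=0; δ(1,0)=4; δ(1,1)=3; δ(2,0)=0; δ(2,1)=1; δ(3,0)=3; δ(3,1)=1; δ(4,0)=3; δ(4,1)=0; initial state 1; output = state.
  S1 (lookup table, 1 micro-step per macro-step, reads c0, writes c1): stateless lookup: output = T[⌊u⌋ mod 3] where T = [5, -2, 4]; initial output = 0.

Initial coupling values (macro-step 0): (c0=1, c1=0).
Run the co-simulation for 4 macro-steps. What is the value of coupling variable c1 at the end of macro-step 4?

c1 at macro-step 4 = -2

macro 1: S0 reads c1=0 → after 3×micro: 3; S1 reads c0=1 → after 1×micro: -2 ⇒ (c0=3, c1=-2)
macro 2: S0 reads c1=-2 → after 3×micro: 3; S1 reads c0=3 → after 1×micro: 5 ⇒ (c0=3, c1=5)
macro 3: S0 reads c1=5 → after 3×micro: 1; S1 reads c0=3 → after 1×micro: 5 ⇒ (c0=1, c1=5)
macro 4: S0 reads c1=5 → after 3×micro: 3; S1 reads c0=1 → after 1×micro: -2 ⇒ (c0=3, c1=-2)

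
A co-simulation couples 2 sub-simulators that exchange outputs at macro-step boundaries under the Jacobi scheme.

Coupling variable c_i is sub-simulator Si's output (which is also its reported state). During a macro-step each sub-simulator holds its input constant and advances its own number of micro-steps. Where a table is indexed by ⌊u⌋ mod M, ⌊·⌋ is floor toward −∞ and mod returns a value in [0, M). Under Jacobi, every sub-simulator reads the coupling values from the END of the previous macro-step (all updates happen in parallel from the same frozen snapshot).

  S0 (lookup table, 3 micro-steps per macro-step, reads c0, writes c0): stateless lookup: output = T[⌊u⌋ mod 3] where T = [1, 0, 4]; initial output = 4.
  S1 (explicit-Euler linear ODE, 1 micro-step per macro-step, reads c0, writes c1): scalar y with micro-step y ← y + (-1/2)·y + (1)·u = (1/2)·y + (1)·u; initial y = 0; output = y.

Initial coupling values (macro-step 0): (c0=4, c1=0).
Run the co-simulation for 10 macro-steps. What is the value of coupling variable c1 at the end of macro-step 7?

c1 at macro-step 7 = 11/8

macro 1: S0 reads c0=4 → after 3×micro: 0; S1 reads c0=4 → after 1×micro: 4 ⇒ (c0=0, c1=4)
macro 2: S0 reads c0=0 → after 3×micro: 1; S1 reads c0=0 → after 1×micro: 2 ⇒ (c0=1, c1=2)
macro 3: S0 reads c0=1 → after 3×micro: 0; S1 reads c0=1 → after 1×micro: 2 ⇒ (c0=0, c1=2)
macro 4: S0 reads c0=0 → after 3×micro: 1; S1 reads c0=0 → after 1×micro: 1 ⇒ (c0=1, c1=1)
macro 5: S0 reads c0=1 → after 3×micro: 0; S1 reads c0=1 → after 1×micro: 3/2 ⇒ (c0=0, c1=3/2)
macro 6: S0 reads c0=0 → after 3×micro: 1; S1 reads c0=0 → after 1×micro: 3/4 ⇒ (c0=1, c1=3/4)
macro 7: S0 reads c0=1 → after 3×micro: 0; S1 reads c0=1 → after 1×micro: 11/8 ⇒ (c0=0, c1=11/8)
macro 8: S0 reads c0=0 → after 3×micro: 1; S1 reads c0=0 → after 1×micro: 11/16 ⇒ (c0=1, c1=11/16)
macro 9: S0 reads c0=1 → after 3×micro: 0; S1 reads c0=1 → after 1×micro: 43/32 ⇒ (c0=0, c1=43/32)
macro 10: S0 reads c0=0 → after 3×micro: 1; S1 reads c0=0 → after 1×micro: 43/64 ⇒ (c0=1, c1=43/64)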